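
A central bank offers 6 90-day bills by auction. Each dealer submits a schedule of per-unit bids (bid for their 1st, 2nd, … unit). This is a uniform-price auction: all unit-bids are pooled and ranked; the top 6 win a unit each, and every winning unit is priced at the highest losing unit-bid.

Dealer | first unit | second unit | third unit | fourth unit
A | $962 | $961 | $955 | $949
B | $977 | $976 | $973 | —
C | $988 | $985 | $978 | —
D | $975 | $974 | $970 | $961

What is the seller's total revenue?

All unit-bids, highest first — top 6: 988 (C-1), 985 (C-2), 978 (C-3), 977 (B-1), 976 (B-2), 975 (D-1)
Highest rejected unit-bid = $974.
Allocation: B 2, C 3, D 1. Every unit priced at $974.
Revenue = 6 × 974 = $5,844.

Total revenue: $5,844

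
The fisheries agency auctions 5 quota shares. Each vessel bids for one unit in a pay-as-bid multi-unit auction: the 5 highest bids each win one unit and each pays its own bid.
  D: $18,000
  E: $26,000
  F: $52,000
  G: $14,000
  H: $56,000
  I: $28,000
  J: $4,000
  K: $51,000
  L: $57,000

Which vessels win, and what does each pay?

Bids ranked high→low: 57,000 (L), 56,000 (H), 52,000 (F), 51,000 (K), 28,000 (I), 26,000 (E), 18,000 (D), …
Top 5: L, H, F, K, I.
Each winner pays its own bid: L $57,000, H $56,000, F $52,000, K $51,000, I $28,000.

L $57,000, H $56,000, F $52,000, K $51,000, I $28,000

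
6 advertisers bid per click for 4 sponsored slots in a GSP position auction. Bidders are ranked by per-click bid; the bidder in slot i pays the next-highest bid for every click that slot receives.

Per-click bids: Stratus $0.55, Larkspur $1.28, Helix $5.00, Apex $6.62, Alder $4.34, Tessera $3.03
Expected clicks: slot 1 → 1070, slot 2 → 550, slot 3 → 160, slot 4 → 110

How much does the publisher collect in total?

Total revenue: $8362.60

Ranked by bid: $6.62 (Apex) > $5.00 (Helix) > $4.34 (Alder) > $3.03 (Tessera) > $1.28 (Larkspur) > …
Slot 1: Apex pays $5.00 × 1070 = $5350.00
Slot 2: Helix pays $4.34 × 550 = $2387.00
Slot 3: Alder pays $3.03 × 160 = $484.80
Slot 4: Tessera pays $1.28 × 110 = $140.80
Total = $8362.60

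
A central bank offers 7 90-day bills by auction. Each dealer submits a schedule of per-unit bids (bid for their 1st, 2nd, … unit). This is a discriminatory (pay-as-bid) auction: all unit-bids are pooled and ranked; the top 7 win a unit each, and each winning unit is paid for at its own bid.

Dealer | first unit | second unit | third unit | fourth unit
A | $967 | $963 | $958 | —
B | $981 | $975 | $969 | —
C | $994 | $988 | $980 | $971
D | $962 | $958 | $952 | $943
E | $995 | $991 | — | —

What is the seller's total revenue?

Merging the schedules and taking the best 7: 995 (E-1), 994 (C-1), 991 (E-2), 988 (C-2), 981 (B-1), 980 (C-3), 975 (B-2)
Next rejected bid: $971 (not a price — pay-as-bid).
Each winning unit pays its own bid.
Revenue = 995 + 994 + 991 + 988 + 981 + 980 + 975 = $6,904.

Total revenue: $6,904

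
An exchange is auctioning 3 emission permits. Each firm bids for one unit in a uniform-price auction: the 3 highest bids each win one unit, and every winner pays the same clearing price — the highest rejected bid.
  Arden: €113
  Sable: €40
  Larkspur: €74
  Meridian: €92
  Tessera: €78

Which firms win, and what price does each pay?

Arden, Meridian, Tessera; each pays €74

Sorting: 113 (Arden), 92 (Meridian), 78 (Tessera), 74 (Larkspur), 40 (Sable)
Top 3: Arden, Meridian, Tessera.
Highest unsuccessful bid: €74 → clearing price.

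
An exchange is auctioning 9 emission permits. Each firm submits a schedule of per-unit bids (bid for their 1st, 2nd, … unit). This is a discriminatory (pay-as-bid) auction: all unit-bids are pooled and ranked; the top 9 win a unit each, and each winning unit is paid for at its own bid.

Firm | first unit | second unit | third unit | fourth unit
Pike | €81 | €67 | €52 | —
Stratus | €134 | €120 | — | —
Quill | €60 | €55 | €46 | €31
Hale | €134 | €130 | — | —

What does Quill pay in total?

Quill pays €115

All unit-bids, highest first — top 9: 134 (Stratus-1), 134 (Hale-1), 130 (Hale-2), 120 (Stratus-2), 81 (Pike-1), 67 (Pike-2), 60 (Quill-1), 55 (Quill-2), 52 (Pike-3)
Next rejected bid: €46 (not a price — pay-as-bid).
Quill's winning unit-bids: 60 + 55 = €115.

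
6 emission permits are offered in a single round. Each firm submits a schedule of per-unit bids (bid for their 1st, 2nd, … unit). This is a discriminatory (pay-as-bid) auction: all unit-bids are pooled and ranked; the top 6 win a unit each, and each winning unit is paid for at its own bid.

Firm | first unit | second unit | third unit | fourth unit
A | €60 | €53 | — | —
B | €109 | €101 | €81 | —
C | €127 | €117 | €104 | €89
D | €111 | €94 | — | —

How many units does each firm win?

B 2, C 3, D 1

All unit-bids, highest first — top 6: 127 (C-1), 117 (C-2), 111 (D-1), 109 (B-1), 104 (C-3), 101 (B-2)
Next rejected bid: €94 (not a price — pay-as-bid).
Allocation: B 2, C 3, D 1.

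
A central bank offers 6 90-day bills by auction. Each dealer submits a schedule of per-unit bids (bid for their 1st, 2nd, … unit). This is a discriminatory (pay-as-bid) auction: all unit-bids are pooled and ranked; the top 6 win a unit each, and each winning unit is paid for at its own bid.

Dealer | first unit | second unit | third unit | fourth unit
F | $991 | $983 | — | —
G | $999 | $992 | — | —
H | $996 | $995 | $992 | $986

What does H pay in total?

All unit-bids, highest first — top 6: 999 (G-1), 996 (H-1), 995 (H-2), 992 (G-2), 992 (H-3), 991 (F-1)
Next rejected bid: $986 (not a price — pay-as-bid).
H's winning unit-bids: 996 + 995 + 992 = $2,983.

H pays $2,983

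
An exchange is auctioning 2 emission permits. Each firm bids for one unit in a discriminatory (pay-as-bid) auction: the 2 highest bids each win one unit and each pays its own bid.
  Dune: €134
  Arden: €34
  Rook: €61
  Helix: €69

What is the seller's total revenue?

Total revenue: €203

Bids ranked high→low: 134 (Dune), 69 (Helix), 61 (Rook), 34 (Arden)
Top 2: Dune, Helix.
Total revenue = 134 + 69 = €203.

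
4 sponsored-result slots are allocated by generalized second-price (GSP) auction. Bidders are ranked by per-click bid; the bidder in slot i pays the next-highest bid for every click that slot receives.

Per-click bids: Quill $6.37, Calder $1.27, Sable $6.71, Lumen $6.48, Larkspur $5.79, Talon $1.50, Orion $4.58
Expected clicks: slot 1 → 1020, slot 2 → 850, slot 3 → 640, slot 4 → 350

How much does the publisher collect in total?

Total revenue: $17332.70

Sorting advertisers: $6.71 (Sable) > $6.48 (Lumen) > $6.37 (Quill) > $5.79 (Larkspur) > $4.58 (Orion) > …
Slot 1: Sable pays $6.48 × 1020 = $6609.60
Slot 2: Lumen pays $6.37 × 850 = $5414.50
Slot 3: Quill pays $5.79 × 640 = $3705.60
Slot 4: Larkspur pays $4.58 × 350 = $1603.00
Total = $17332.70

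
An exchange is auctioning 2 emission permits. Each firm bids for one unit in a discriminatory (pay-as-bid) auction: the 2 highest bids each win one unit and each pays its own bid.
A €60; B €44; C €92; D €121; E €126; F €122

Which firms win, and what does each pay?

E €126, F €122

Sorting: 126 (E), 122 (F), 121 (D), 92 (C), …
Top 2: E, F.
Each winner pays its own bid: E €126, F €122.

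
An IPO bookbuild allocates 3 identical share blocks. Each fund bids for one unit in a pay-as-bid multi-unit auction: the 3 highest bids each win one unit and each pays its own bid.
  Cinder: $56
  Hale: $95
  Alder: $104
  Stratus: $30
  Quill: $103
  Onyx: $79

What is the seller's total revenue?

Total revenue: $302

Ordering the bids: 104 (Alder), 103 (Quill), 95 (Hale), 79 (Onyx), 56 (Cinder), …
Winners (3 units): Alder, Quill, Hale.
Total revenue = 104 + 103 + 95 = $302.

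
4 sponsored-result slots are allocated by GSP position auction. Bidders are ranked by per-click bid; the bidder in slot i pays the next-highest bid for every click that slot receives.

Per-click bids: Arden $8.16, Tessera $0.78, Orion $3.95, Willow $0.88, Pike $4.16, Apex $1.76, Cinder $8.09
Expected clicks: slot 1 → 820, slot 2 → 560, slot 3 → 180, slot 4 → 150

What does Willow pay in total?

Willow pays $0.00

Sorting advertisers: $8.16 (Arden) > $8.09 (Cinder) > $4.16 (Pike) > $3.95 (Orion) > $1.76 (Apex) > …
Willow ranks below slot 4 → no slot, pays nothing.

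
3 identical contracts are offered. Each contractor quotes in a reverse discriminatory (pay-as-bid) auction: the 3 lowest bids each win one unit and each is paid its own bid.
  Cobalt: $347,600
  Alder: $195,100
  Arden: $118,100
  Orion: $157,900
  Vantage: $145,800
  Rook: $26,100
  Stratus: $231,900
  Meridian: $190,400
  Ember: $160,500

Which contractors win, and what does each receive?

Rook $26,100, Arden $118,100, Vantage $145,800

Ordering the bids: 26,100 (Rook), 118,100 (Arden), 145,800 (Vantage), 157,900 (Orion), 160,500 (Ember), …
Lowest 3: Rook, Arden, Vantage.
Each winner is paid its own bid: Rook $26,100, Arden $118,100, Vantage $145,800.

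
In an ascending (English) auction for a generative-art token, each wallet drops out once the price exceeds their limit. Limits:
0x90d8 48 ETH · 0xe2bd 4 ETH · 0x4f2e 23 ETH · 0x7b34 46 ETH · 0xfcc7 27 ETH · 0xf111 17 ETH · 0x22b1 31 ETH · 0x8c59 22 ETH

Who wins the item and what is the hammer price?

0x90d8 wins at 46 ETH

Limits ranked: 48 (0x90d8) > 46 (0x7b34) > 31 (0x22b1) > 27 (0xfcc7) > 23 (0x4f2e) > 22 (0x8c59) > …
0x7b34 is the last rival to drop out, at 46 ETH; 0x90d8 remains and wins at that price.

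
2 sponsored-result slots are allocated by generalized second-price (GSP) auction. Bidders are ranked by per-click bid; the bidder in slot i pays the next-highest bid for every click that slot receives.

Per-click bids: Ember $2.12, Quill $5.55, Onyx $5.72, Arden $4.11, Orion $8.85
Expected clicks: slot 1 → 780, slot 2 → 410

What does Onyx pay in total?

Per-click bids in order: $8.85 (Orion) > $5.72 (Onyx) > $5.55 (Quill) > …
Onyx holds slot 2 → pays next bid $5.55 × 410 clicks = $2275.50.

Onyx pays $2275.50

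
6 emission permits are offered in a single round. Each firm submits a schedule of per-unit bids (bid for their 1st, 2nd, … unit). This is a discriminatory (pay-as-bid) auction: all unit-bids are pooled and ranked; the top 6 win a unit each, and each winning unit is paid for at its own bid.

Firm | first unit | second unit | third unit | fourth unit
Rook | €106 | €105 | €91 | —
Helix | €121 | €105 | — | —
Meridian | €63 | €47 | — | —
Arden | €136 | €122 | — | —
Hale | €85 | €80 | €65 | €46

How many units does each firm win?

Arden 2, Helix 2, Rook 2

Merging the schedules and taking the best 6: 136 (Arden-1), 122 (Arden-2), 121 (Helix-1), 106 (Rook-1), 105 (Rook-2), 105 (Helix-2)
Next rejected bid: €91 (not a price — pay-as-bid).
Allocation: Arden 2, Helix 2, Rook 2.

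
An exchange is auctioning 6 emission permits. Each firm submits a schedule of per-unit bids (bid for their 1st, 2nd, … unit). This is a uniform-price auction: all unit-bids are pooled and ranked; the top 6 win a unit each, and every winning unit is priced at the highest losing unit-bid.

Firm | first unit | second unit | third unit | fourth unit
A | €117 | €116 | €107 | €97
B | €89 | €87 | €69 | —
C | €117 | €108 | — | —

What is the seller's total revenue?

Pooled unit-bids ranked (top 6): 117 (A-1), 117 (C-1), 116 (A-2), 108 (C-2), 107 (A-3), 97 (A-4)
Highest rejected unit-bid = €89.
Allocation: A 4, C 2. Every unit priced at €89.
Revenue = 6 × 89 = €534.

Total revenue: €534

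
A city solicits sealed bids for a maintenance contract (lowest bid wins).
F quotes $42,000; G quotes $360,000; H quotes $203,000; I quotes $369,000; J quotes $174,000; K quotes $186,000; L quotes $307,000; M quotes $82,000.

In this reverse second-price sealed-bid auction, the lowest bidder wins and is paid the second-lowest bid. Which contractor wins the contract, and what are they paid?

F is paid $82,000

Reverse second-price sealed-bid auction: the lowest bidder wins and is paid the second-lowest bid.
Bids in order: 42,000 (F) < 82,000 (M) < 174,000 (J) < 186,000 (K) < 203,000 (H) < 307,000 (L) < …
F wins with the lowest bid; price is set by the runner-up at $82,000.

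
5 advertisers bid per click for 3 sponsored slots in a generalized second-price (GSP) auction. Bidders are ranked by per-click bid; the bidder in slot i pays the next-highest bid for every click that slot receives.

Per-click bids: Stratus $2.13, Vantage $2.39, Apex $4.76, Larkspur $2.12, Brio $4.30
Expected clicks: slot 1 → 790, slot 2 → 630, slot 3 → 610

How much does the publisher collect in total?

Sorting advertisers: $4.76 (Apex) > $4.30 (Brio) > $2.39 (Vantage) > $2.13 (Stratus) > …
Slot 1: Apex pays $4.30 × 790 = $3397.00
Slot 2: Brio pays $2.39 × 630 = $1505.70
Slot 3: Vantage pays $2.13 × 610 = $1299.30
Total = $6202.00

Total revenue: $6202.00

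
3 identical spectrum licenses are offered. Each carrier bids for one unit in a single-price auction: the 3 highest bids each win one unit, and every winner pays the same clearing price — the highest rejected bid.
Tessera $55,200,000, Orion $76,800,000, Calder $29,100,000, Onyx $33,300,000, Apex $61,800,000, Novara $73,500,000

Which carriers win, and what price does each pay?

Orion, Novara, Apex; each pays $55,200,000

Ordering the bids: 76,800,000 (Orion), 73,500,000 (Novara), 61,800,000 (Apex), 55,200,000 (Tessera), 33,300,000 (Onyx), …
Winners (3 units): Orion, Novara, Apex.
Clearing price = highest rejected bid = $55,200,000.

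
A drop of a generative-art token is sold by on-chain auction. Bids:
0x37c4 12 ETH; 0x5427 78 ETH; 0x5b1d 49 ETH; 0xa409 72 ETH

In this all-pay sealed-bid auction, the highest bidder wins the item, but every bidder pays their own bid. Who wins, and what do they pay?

Bids in order: 78 (0x5427) > 72 (0xa409) > 49 (0x5b1d) > 12 (0x37c4)
0x5427 is highest and takes the item; every bidder forfeits their bid.

0x5427 pays 78 ETH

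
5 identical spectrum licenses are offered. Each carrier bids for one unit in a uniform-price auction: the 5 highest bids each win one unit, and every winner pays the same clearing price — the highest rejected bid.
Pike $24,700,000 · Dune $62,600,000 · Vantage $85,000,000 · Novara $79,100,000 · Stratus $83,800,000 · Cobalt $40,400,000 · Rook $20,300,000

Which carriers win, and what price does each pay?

Vantage, Stratus, Novara, Dune, Cobalt; each pays $24,700,000

Sorting: 85,000,000 (Vantage), 83,800,000 (Stratus), 79,100,000 (Novara), 62,600,000 (Dune), 40,400,000 (Cobalt), 24,700,000 (Pike), 20,300,000 (Rook)
The 5 highest are Vantage, Stratus, Novara, Dune, Cobalt.
Clearing price = highest rejected bid = $24,700,000.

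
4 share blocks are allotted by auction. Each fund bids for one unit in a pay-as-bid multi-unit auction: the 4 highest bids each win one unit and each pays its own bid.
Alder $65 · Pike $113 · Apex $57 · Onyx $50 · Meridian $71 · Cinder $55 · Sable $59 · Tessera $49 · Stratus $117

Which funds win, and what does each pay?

Stratus $117, Pike $113, Meridian $71, Alder $65

Sorting: 117 (Stratus), 113 (Pike), 71 (Meridian), 65 (Alder), 59 (Sable), 57 (Apex), …
Top 4: Stratus, Pike, Meridian, Alder.
Each winner pays its own bid: Stratus $117, Pike $113, Meridian $71, Alder $65.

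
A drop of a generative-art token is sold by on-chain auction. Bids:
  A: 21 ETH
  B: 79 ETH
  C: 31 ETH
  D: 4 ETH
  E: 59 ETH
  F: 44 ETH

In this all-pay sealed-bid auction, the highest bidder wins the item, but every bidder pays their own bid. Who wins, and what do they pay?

B pays 79 ETH

Bids in order: 79 (B) > 59 (E) > 44 (F) > 31 (C) > 21 (A) > 4 (D)
B wins with the top bid; all bids are sunk regardless.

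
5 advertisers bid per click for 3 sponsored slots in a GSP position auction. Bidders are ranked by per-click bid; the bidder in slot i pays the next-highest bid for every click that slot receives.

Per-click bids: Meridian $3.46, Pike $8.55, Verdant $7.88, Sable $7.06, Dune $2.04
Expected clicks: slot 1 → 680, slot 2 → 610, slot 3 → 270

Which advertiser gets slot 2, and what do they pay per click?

Sorting advertisers: $8.55 (Pike) > $7.88 (Verdant) > $7.06 (Sable) > $3.46 (Meridian) > …
Slot 2 goes to the second-ranked bidder, Verdant, who pays the next bid down: $7.06/click.

Verdant; $7.06 per click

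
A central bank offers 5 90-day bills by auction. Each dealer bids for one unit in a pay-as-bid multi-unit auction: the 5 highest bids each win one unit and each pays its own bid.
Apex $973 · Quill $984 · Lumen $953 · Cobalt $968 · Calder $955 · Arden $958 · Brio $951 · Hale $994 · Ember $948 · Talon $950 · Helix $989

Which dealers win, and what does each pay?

Hale $994, Helix $989, Quill $984, Apex $973, Cobalt $968

Ordering the bids: 994 (Hale), 989 (Helix), 984 (Quill), 973 (Apex), 968 (Cobalt), 958 (Arden), 955 (Calder), …
Winners (5 units): Hale, Helix, Quill, Apex, Cobalt.
Each winner pays its own bid: Hale $994, Helix $989, Quill $984, Apex $973, Cobalt $968.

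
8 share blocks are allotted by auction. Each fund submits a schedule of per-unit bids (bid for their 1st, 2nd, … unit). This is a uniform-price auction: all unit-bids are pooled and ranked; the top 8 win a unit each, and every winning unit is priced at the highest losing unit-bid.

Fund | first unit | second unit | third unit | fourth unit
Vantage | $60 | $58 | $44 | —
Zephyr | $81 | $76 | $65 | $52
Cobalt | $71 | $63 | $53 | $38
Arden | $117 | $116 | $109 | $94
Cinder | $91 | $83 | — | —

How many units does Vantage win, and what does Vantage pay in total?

Pooled unit-bids ranked (top 8): 117 (Arden-1), 116 (Arden-2), 109 (Arden-3), 94 (Arden-4), 91 (Cinder-1), 83 (Cinder-2), 81 (Zephyr-1), 76 (Zephyr-2)
Highest rejected unit-bid = $71.
Vantage wins 0 unit(s) at $71 each.

Vantage: 0 units, pays $0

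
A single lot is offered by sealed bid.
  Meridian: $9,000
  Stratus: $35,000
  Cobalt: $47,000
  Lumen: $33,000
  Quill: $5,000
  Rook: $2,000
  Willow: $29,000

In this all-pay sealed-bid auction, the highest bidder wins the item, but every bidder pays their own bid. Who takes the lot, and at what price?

Cobalt pays $47,000

Rule: the highest bidder wins the item, but every bidder pays their own bid.
Bids ranked: 47,000 (Cobalt) > 35,000 (Stratus) > 33,000 (Lumen) > 29,000 (Willow) > 9,000 (Meridian) > 5,000 (Quill) > …
Cobalt is highest and takes the item; every bidder forfeits their bid.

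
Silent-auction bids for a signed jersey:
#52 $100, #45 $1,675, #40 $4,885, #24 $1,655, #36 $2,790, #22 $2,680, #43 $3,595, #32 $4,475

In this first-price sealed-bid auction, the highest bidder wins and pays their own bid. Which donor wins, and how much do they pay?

#40 pays $4,885

First-price sealed-bid auction: the highest bidder wins and pays their own bid.
Sorting bids: 4,885 (#40) > 4,475 (#32) > 3,595 (#43) > 2,790 (#36) > 2,680 (#22) > 1,675 (#45) > …
First-price: #40 pays what they bid, $4,885.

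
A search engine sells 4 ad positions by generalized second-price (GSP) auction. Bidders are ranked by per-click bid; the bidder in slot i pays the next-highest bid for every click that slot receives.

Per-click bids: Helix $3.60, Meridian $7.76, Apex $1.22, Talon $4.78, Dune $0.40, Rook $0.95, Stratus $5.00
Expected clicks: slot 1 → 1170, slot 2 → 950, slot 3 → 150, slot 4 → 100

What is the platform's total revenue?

Total revenue: $11053.00

Per-click bids in order: $7.76 (Meridian) > $5.00 (Stratus) > $4.78 (Talon) > $3.60 (Helix) > $1.22 (Apex) > …
Slot 1: Meridian pays $5.00 × 1170 = $5850.00
Slot 2: Stratus pays $4.78 × 950 = $4541.00
Slot 3: Talon pays $3.60 × 150 = $540.00
Slot 4: Helix pays $1.22 × 100 = $122.00
Total = $11053.00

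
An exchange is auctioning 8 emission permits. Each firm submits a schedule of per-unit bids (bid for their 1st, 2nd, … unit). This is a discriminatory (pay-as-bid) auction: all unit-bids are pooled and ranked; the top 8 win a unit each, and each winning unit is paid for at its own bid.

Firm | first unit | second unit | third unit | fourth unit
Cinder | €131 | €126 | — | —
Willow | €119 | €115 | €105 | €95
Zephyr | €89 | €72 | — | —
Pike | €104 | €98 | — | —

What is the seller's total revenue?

All unit-bids, highest first — top 8: 131 (Cinder-1), 126 (Cinder-2), 119 (Willow-1), 115 (Willow-2), 105 (Willow-3), 104 (Pike-1), 98 (Pike-2), 95 (Willow-4)
Next rejected bid: €89 (not a price — pay-as-bid).
Each winning unit pays its own bid.
Revenue = 131 + 126 + 119 + 115 + 105 + 104 + 98 + 95 = €893.

Total revenue: €893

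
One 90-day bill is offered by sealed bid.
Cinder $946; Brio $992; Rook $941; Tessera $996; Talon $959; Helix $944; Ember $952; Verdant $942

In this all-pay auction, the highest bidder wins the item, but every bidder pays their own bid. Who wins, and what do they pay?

Tessera pays $996

Bids in order: 996 (Tessera) > 992 (Brio) > 959 (Talon) > 952 (Ember) > 946 (Cinder) > 944 (Helix) > …
Tessera is highest and takes the item; every bidder forfeits their bid.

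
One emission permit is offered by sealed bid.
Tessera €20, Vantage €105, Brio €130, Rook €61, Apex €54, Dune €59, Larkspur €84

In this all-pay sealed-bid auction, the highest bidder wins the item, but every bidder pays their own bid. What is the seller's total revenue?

Total revenue: €513

Sorting bids: 130 (Brio) > 105 (Vantage) > 84 (Larkspur) > 61 (Rook) > 59 (Dune) > 54 (Apex) > …
Brio wins with the top bid; all bids are sunk regardless.
Every bidder forfeits their bid regardless of winning.
Revenue = 20 + 105 + 130 + 61 + 54 + 59 + 84 = €513.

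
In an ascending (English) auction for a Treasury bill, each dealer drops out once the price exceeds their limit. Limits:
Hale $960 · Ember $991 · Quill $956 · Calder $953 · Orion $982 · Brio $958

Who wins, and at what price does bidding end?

Limits ranked: 991 (Ember) > 982 (Orion) > 960 (Hale) > 958 (Brio) > 956 (Quill) > 953 (Calder)
Bidding ends when Orion exits at $982; Ember takes it.

Ember wins at $982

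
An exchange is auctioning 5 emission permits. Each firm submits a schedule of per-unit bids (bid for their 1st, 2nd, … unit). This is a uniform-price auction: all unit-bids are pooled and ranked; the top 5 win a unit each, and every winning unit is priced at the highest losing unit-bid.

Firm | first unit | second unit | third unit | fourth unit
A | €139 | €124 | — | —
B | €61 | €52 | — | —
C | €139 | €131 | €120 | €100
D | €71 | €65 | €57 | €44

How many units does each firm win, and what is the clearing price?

A 2, C 3; clearing price €100

Merging the schedules and taking the best 5: 139 (A-1), 139 (C-1), 131 (C-2), 124 (A-2), 120 (C-3)
The (k+1)-th unit-bid is €100.
Allocation: A 2, C 3.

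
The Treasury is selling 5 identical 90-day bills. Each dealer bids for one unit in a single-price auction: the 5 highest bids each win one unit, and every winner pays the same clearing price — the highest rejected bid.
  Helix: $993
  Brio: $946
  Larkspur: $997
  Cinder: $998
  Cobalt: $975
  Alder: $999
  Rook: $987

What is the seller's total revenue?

Bids ranked high→low: 999 (Alder), 998 (Cinder), 997 (Larkspur), 993 (Helix), 987 (Rook), 975 (Cobalt), 946 (Brio)
Winners (5 units): Alder, Cinder, Larkspur, Helix, Rook.
Highest unsuccessful bid: $975 → clearing price.
Total revenue = 5 × $975 = $4,875.

Total revenue: $4,875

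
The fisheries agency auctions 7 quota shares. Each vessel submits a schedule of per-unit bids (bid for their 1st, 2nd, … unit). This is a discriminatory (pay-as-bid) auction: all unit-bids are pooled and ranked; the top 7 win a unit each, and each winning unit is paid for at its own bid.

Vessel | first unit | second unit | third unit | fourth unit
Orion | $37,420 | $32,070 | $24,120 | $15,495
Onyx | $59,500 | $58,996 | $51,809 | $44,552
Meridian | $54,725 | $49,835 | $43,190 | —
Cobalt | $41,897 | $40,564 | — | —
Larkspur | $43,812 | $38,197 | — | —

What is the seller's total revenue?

All unit-bids, highest first — top 7: 59,500 (Onyx-1), 58,996 (Onyx-2), 54,725 (Meridian-1), 51,809 (Onyx-3), 49,835 (Meridian-2), 44,552 (Onyx-4), 43,812 (Larkspur-1)
Next rejected bid: $43,190 (not a price — pay-as-bid).
Each winning unit pays its own bid.
Revenue = 59,500 + 58,996 + 54,725 + 51,809 + 49,835 + 44,552 + 43,812 = $363,229.

Total revenue: $363,229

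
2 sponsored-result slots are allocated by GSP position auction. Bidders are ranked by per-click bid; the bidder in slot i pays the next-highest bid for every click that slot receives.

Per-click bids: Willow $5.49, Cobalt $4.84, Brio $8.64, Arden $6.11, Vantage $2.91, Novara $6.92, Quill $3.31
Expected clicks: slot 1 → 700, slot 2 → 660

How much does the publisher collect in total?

Sorting advertisers: $8.64 (Brio) > $6.92 (Novara) > $6.11 (Arden) > …
Slot 1: Brio pays $6.92 × 700 = $4844.00
Slot 2: Novara pays $6.11 × 660 = $4032.60
Total = $8876.60

Total revenue: $8876.60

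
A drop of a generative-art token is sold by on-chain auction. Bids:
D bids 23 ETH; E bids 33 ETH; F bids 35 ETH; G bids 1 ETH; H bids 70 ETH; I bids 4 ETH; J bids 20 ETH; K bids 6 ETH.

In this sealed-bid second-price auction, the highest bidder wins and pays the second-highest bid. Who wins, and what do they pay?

H pays 35 ETH

Bids ranked: 70 (H) > 35 (F) > 33 (E) > 23 (D) > 20 (J) > 6 (K) > …
H is highest; pays the second-highest bid, 35 ETH.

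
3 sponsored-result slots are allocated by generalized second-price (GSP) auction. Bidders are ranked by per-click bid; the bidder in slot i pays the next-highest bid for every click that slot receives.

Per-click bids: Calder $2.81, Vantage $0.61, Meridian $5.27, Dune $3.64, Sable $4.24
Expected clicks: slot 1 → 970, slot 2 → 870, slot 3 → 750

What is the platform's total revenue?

Total revenue: $9387.10

Sorting advertisers: $5.27 (Meridian) > $4.24 (Sable) > $3.64 (Dune) > $2.81 (Calder) > …
Slot 1: Meridian pays $4.24 × 970 = $4112.80
Slot 2: Sable pays $3.64 × 870 = $3166.80
Slot 3: Dune pays $2.81 × 750 = $2107.50
Total = $9387.10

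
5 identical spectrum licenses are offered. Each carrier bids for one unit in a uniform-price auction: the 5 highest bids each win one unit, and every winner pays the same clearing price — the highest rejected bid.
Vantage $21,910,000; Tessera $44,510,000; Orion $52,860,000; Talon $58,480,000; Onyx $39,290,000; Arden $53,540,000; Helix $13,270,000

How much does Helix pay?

Helix pays $0

Bids ranked high→low: 58,480,000 (Talon), 53,540,000 (Arden), 52,860,000 (Orion), 44,510,000 (Tessera), 39,290,000 (Onyx), 21,910,000 (Vantage), 13,270,000 (Helix)
The 5 highest are Talon, Arden, Orion, Tessera, Onyx.
Highest unsuccessful bid: $21,910,000 → clearing price.
Helix does not win → pays $0.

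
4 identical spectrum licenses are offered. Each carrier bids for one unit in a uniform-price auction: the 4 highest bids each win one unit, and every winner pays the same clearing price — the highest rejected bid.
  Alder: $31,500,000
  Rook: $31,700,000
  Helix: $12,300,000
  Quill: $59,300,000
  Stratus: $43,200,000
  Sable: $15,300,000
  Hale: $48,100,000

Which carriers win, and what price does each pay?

Ordering the bids: 59,300,000 (Quill), 48,100,000 (Hale), 43,200,000 (Stratus), 31,700,000 (Rook), 31,500,000 (Alder), 15,300,000 (Sable), …
Top 4: Quill, Hale, Stratus, Rook.
Clearing price = highest rejected bid = $31,500,000.

Quill, Hale, Stratus, Rook; each pays $31,500,000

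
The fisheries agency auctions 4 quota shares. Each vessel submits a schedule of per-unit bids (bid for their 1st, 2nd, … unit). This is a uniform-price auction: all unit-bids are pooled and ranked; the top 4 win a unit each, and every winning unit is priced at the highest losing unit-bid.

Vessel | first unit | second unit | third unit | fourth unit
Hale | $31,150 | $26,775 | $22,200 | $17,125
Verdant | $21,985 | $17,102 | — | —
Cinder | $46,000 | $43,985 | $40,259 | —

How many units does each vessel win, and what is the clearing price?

Pooled unit-bids ranked (top 4): 46,000 (Cinder-1), 43,985 (Cinder-2), 40,259 (Cinder-3), 31,150 (Hale-1)
First bid not allocated: $26,775.
Allocation: Cinder 3, Hale 1.

Cinder 3, Hale 1; clearing price $26,775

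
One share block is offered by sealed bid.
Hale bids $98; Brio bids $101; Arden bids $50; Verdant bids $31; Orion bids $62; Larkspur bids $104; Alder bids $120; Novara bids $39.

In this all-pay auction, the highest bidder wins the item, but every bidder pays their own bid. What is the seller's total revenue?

Bids ranked: 120 (Alder) > 104 (Larkspur) > 101 (Brio) > 98 (Hale) > 62 (Orion) > 50 (Arden) > …
Alder wins with the top bid; all bids are sunk regardless.
Every bidder forfeits their bid regardless of winning.
Revenue = 98 + 101 + 50 + 31 + 62 + 104 + 120 + 39 = $605.

Total revenue: $605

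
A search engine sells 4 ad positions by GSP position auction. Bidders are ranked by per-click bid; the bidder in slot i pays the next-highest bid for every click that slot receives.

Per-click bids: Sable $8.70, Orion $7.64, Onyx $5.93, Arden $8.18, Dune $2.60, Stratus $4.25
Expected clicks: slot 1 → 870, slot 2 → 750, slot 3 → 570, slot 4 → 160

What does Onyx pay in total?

Onyx pays $680.00

Ranked by bid: $8.70 (Sable) > $8.18 (Arden) > $7.64 (Orion) > $5.93 (Onyx) > $4.25 (Stratus) > …
Onyx holds slot 4 → pays next bid $4.25 × 160 clicks = $680.00.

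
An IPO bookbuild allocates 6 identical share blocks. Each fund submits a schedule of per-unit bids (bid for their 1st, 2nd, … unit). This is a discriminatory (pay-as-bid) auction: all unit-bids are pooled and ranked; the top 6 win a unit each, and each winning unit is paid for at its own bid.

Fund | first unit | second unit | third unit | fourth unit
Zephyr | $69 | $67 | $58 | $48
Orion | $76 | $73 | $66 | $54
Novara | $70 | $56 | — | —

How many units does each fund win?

All unit-bids, highest first — top 6: 76 (Orion-1), 73 (Orion-2), 70 (Novara-1), 69 (Zephyr-1), 67 (Zephyr-2), 66 (Orion-3)
Next rejected bid: $58 (not a price — pay-as-bid).
Allocation: Novara 1, Orion 3, Zephyr 2.

Novara 1, Orion 3, Zephyr 2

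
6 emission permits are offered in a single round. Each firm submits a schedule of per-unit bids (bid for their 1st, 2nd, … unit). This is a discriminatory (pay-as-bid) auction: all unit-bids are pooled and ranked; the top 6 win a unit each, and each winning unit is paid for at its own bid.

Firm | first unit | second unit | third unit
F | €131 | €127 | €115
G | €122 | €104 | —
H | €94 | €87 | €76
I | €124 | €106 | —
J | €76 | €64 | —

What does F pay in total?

F pays €373

All unit-bids, highest first — top 6: 131 (F-1), 127 (F-2), 124 (I-1), 122 (G-1), 115 (F-3), 106 (I-2)
Next rejected bid: €104 (not a price — pay-as-bid).
F's winning unit-bids: 131 + 127 + 115 = €373.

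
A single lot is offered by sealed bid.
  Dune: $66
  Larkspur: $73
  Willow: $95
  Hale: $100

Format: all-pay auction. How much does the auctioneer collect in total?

Rule: the highest bidder wins the item, but every bidder pays their own bid.
Bids ranked: 100 (Hale) > 95 (Willow) > 73 (Larkspur) > 66 (Dune)
Hale wins with the top bid; all bids are sunk regardless.
Every bidder forfeits their bid regardless of winning.
Revenue = 66 + 73 + 95 + 100 = $334.

Total revenue: $334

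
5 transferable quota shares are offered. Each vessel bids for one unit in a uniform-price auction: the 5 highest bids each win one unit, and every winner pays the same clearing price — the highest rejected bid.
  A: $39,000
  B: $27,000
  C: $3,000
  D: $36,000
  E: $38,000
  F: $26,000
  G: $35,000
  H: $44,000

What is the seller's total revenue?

Total revenue: $135,000

Ordering the bids: 44,000 (H), 39,000 (A), 38,000 (E), 36,000 (D), 35,000 (G), 27,000 (B), 26,000 (F), …
Winners (5 units): H, A, E, D, G.
Clearing price = highest rejected bid = $27,000.
Total revenue = 5 × $27,000 = $135,000.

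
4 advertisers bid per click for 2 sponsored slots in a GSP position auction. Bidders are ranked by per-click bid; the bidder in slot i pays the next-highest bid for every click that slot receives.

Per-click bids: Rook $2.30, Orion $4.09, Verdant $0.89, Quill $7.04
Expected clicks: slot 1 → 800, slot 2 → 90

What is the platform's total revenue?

Ranked by bid: $7.04 (Quill) > $4.09 (Orion) > $2.30 (Rook) > …
Slot 1: Quill pays $4.09 × 800 = $3272.00
Slot 2: Orion pays $2.30 × 90 = $207.00
Total = $3479.00

Total revenue: $3479.00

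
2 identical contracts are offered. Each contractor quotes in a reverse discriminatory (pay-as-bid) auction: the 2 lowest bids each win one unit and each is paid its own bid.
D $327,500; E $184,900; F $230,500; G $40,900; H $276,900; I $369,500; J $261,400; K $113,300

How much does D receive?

Bids ranked low→high: 40,900 (G), 113,300 (K), 184,900 (E), 230,500 (F), …
Lowest 2: G, K.
D does not win → $0.

D is paid $0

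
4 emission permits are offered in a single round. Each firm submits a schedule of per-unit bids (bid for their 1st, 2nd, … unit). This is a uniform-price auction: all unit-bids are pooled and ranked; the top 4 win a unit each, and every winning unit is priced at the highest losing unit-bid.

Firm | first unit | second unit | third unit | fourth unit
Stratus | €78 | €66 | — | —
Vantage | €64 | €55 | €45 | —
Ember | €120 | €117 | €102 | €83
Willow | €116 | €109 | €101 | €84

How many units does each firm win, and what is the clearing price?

Pooled unit-bids ranked (top 4): 120 (Ember-1), 117 (Ember-2), 116 (Willow-1), 109 (Willow-2)
Highest rejected unit-bid = €102.
Allocation: Ember 2, Willow 2.

Ember 2, Willow 2; clearing price €102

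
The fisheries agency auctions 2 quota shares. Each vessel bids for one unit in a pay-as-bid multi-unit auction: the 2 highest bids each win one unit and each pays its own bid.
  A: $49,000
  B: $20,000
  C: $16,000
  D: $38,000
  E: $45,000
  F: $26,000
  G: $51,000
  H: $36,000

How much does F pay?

Ordering the bids: 51,000 (G), 49,000 (A), 45,000 (E), 38,000 (D), …
Winners (2 units): G, A.
F does not win → $0.

F pays $0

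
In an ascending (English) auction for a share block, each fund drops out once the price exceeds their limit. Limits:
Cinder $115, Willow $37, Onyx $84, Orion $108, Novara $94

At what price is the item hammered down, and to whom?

Limits ranked: 115 (Cinder) > 108 (Orion) > 94 (Novara) > 84 (Onyx) > 37 (Willow)
Orion is the last rival to drop out, at $108; Cinder remains and wins at that price.

Cinder wins at $108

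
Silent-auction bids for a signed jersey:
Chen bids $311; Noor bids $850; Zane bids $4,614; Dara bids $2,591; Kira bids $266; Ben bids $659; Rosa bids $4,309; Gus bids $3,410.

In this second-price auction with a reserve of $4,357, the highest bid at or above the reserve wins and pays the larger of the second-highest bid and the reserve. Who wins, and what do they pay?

Bids in order: 4,614 (Zane) > 4,309 (Rosa) > 3,410 (Gus) > 2,591 (Dara) > 850 (Noor) > 659 (Ben) > …
Highest eligible bid: Zane at $4,614.
Second-highest bid $4,309 is below the reserve $4,357, so the reserve binds → payment $4,357.

Zane pays $4,357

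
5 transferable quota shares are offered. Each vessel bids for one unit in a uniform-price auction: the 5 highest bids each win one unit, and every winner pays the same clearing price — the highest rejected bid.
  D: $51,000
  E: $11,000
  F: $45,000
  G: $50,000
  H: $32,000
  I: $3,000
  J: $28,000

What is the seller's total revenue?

Total revenue: $55,000

Ordering the bids: 51,000 (D), 50,000 (G), 45,000 (F), 32,000 (H), 28,000 (J), 11,000 (E), 3,000 (I)
Winners (5 units): D, G, F, H, J.
Highest unsuccessful bid: $11,000 → clearing price.
Total revenue = 5 × $11,000 = $55,000.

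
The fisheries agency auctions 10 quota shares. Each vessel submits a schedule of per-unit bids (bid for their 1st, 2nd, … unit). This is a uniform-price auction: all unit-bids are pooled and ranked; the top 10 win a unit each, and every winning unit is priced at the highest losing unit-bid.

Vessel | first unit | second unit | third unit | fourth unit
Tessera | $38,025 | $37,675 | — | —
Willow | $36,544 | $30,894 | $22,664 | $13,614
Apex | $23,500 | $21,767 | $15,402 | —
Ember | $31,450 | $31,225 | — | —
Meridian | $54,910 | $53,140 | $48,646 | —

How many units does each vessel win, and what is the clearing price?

Apex 1, Ember 2, Meridian 3, Tessera 2, Willow 2; clearing price $22,664

Merging the schedules and taking the best 10: 54,910 (Meridian-1), 53,140 (Meridian-2), 48,646 (Meridian-3), 38,025 (Tessera-1), 37,675 (Tessera-2), 36,544 (Willow-1), 31,450 (Ember-1), 31,225 (Ember-2), 30,894 (Willow-2), 23,500 (Apex-1)
Highest rejected unit-bid = $22,664.
Allocation: Apex 1, Ember 2, Meridian 3, Tessera 2, Willow 2.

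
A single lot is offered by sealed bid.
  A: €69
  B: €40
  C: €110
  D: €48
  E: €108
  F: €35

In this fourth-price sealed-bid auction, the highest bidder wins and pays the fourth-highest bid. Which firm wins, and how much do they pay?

Bids in order: 110 (C) > 108 (E) > 69 (A) > 48 (D) > 40 (B) > 35 (F)
C is highest; pays the fourth-highest bid, €48.

C pays €48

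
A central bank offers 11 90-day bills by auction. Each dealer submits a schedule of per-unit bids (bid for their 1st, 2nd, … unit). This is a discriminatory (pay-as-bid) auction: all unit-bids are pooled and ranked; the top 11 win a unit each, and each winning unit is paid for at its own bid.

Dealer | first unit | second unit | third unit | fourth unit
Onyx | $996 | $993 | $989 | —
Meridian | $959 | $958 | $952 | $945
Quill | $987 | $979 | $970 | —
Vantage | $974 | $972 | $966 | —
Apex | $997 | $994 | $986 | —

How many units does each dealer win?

Apex 3, Onyx 3, Quill 3, Vantage 2

Pooled unit-bids ranked (top 11): 997 (Apex-1), 996 (Onyx-1), 994 (Apex-2), 993 (Onyx-2), 989 (Onyx-3), 987 (Quill-1), 986 (Apex-3), 979 (Quill-2), 974 (Vantage-1), 972 (Vantage-2), 970 (Quill-3)
Next rejected bid: $966 (not a price — pay-as-bid).
Allocation: Apex 3, Onyx 3, Quill 3, Vantage 2.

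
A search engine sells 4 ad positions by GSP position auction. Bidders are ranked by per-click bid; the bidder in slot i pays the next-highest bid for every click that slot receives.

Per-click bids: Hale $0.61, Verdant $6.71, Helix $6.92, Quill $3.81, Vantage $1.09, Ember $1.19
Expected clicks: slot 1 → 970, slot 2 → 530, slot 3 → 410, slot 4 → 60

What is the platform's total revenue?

Total revenue: $9081.30

Ranked by bid: $6.92 (Helix) > $6.71 (Verdant) > $3.81 (Quill) > $1.19 (Ember) > $1.09 (Vantage) > …
Slot 1: Helix pays $6.71 × 970 = $6508.70
Slot 2: Verdant pays $3.81 × 530 = $2019.30
Slot 3: Quill pays $1.19 × 410 = $487.90
Slot 4: Ember pays $1.09 × 60 = $65.40
Total = $9081.30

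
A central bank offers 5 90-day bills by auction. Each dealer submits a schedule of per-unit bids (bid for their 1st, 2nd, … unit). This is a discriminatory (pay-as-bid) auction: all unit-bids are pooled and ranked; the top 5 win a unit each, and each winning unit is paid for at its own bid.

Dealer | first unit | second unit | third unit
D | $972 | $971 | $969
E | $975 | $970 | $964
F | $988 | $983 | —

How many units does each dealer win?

D 2, E 1, F 2

Merging the schedules and taking the best 5: 988 (F-1), 983 (F-2), 975 (E-1), 972 (D-1), 971 (D-2)
Next rejected bid: $970 (not a price — pay-as-bid).
Allocation: D 2, E 1, F 2.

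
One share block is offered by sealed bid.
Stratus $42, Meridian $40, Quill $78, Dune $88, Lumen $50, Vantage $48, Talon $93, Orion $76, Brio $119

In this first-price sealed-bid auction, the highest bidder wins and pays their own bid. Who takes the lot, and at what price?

Brio pays $119

Rule: the highest bidder wins and pays their own bid.
Bids ranked: 119 (Brio) > 93 (Talon) > 88 (Dune) > 78 (Quill) > 76 (Orion) > 50 (Lumen) > …
Brio is highest → pays own bid, $119.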